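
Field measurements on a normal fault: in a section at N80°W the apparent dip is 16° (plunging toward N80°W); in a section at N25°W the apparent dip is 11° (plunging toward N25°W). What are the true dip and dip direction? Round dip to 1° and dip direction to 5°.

Each apparent-dip line lies in the plane. As unit vectors (x east, y north, z up), v₁ plunges 16°→N80°W and v₂ plunges 11°→N25°W.
Cross product v₁ × v₂ gives the pole to the plane: n ∝ (-0.213, 0.066, 0.773).
tan δ = √(n_x²+n_y²)/n_z = 0.223/0.773, so δ = 16.1°.
Dip direction = atan2(-0.213, 0.066) = 287° (azimuth of n's horizontal projection).

true dip 16°, dip direction 285°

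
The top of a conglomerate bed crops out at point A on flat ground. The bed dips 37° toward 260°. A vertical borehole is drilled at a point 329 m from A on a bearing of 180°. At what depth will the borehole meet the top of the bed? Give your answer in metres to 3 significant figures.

43.1 m

The hole lies 80° from the dip direction, so the down-dip offset is 329 × cos 80° = 57.13 m.
Depth = down-dip offset × tan(dip) = 57.13 × tan 37° = 57.13 × 0.7536
Depth = 43.05 m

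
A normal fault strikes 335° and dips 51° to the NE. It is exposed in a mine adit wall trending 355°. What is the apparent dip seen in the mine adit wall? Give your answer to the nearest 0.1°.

Angle between strike (335°) and section (355°): β = 20°.
tan α = tan 51° × sin 20° = 1.2349 × 0.3420 = 0.4224
α = arctan(0.4224) = 22.90°

22.9°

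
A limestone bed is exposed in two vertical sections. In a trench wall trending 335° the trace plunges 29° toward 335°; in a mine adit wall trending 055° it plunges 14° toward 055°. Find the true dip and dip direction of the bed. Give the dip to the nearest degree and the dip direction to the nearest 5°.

Represent each trace as a vector plunging at its apparent dip toward its trend (east-north-up frame): v₁ = (-0.370, 0.793, -0.485), v₂ = (0.795, 0.557, -0.242).
The plane normal is n = v₁ × v₂ ∝ (-0.078, 0.475, 0.836).
True dip = arccos(n_z / |n|) = arccos(0.8666) = 29.9°.
Dip direction = azimuth of (n_x, n_y) = atan2(-0.078, 0.475) = 351°.

true dip 30°, dip direction 350°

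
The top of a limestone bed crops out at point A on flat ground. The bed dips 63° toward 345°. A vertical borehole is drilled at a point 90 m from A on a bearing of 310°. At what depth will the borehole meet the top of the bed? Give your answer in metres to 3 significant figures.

The hole lies 35° from the dip direction, so the down-dip offset is 90 × cos 35° = 73.72 m.
Depth = down-dip offset × tan(dip) = 73.72 × tan 63° = 73.72 × 1.9626
Depth = 144.69 m

145 m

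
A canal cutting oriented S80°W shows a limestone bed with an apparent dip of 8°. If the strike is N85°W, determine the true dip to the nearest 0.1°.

The section is 15° from the strike.
tan δ = tan α / sin β = tan 8° / sin 15° = 0.1405 / 0.2588 = 0.5430
δ = arctan(0.5430) = 28.50°

28.5°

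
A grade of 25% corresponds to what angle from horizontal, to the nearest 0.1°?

14.0°

tan θ = 25/100 = 0.2500
θ = arctan(0.2500) = 14.04°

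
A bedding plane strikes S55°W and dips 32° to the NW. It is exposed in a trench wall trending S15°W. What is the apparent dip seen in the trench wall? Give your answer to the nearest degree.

22°

The strike is S55°W and the section trends S15°W; the acute angle between them is β = 40°.
tan(apparent dip) = tan 32° · sin 40° = 0.4017
apparent dip = arctan 0.4017 = 21.88°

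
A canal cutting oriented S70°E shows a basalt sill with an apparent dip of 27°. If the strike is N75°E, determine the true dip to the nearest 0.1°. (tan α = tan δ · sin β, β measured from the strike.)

41.6°

The section is 35° from the strike.
tan(true dip) = tan 27° / sin 35° = 0.8883
δ = arctan(0.8883) = 41.62°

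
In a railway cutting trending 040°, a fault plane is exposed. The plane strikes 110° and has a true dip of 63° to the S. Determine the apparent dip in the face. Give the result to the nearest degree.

Angle between strike (110°) and section (040°): β = 70°.
tan α = tan 63° × sin 70° = 1.9626 × 0.9397 = 1.8443
α = arctan(1.8443) = 61.53°

62°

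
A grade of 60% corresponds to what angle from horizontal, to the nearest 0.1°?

tan θ = 60/100 = 0.6000
θ = arctan(0.6000) = 30.96°

31.0°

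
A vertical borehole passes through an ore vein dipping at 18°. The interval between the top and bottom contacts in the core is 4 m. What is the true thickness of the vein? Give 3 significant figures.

3.80 m

True thickness t = h · cos(dip) = 4 × cos 18°
t = 4 × 0.9511 = 3.804 m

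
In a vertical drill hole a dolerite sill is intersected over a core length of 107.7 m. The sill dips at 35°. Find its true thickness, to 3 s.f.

88.2 m

True thickness t = h · cos(dip) = 107.7 × cos 35°
t = 107.7 × 0.8192 = 88.223 m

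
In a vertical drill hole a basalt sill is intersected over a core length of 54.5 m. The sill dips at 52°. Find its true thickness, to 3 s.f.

True thickness t = h · cos(dip) = 54.5 × cos 52°
t = 54.5 × 0.6157 = 33.554 m

33.6 m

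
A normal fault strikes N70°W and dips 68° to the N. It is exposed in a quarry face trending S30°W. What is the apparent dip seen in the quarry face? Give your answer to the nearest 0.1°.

Angle between strike (N70°W) and section (S30°W): β = 80°.
tan α = tan 68° × sin 80° = 2.4751 × 0.9848 = 2.4375
α = arctan(2.4375) = 67.69°

67.7°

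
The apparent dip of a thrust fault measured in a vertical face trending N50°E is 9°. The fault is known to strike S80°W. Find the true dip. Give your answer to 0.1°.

β = acute angle between strike S80°W and section N50°E = 30°.
tan(true dip) = tan 9° / sin 30° = 0.3168
true dip = arctan 0.3168 = 17.58°

17.6°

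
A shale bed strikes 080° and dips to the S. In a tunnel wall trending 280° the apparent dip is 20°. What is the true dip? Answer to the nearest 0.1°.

The section is 20° from the strike.
tan δ = tan α / sin β = tan 20° / sin 20° = 0.3640 / 0.3420 = 1.0642
δ = arctan(1.0642) = 46.78°

46.8°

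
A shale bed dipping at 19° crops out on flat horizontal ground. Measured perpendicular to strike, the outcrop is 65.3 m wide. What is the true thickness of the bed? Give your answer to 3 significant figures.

True thickness t = w · sin(dip) = 65.3 × sin 19°
t = 65.3 × 0.3256 = 21.260 m

21.3 m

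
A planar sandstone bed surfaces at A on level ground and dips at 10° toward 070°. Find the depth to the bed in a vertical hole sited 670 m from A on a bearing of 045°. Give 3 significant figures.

The hole lies 25° from the dip direction, so the down-dip offset is 670 × cos 25° = 607.23 m.
Depth = down-dip offset × tan(dip) = 607.23 × tan 10° = 607.23 × 0.1763
Depth = 107.07 m

107 m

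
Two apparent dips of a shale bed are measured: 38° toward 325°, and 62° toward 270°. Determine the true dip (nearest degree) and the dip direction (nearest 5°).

true dip 62°, dip direction 260°

Represent each trace as a vector plunging at its apparent dip toward its trend (east-north-up frame): v₁ = (-0.452, 0.646, -0.616), v₂ = (-0.469, -0.000, -0.883).
n = v₁ × v₂ = (-0.570, -0.110, 0.303) (taken with n_z > 0).
Dip δ = arctan(|n_h|/n_z) = arctan(0.580/0.303) = 62.4°.
Dip direction = azimuth of (n_x, n_y) = atan2(-0.570, -0.110) = 259°.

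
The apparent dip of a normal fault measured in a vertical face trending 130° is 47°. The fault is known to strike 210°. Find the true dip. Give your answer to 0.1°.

The section is 80° from the strike.
tan δ = tan α / sin β = tan 47° / sin 80° = 1.0724 / 0.9848 = 1.0889
true dip = arctan 1.0889 = 47.44°

47.4°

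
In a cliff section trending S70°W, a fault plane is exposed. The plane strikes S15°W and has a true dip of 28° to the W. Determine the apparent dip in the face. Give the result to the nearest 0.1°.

The section lies 55° from the strike.
tan(apparent dip) = tan 28° · sin 55° = 0.4356
apparent dip = arctan 0.4356 = 23.54°

23.5°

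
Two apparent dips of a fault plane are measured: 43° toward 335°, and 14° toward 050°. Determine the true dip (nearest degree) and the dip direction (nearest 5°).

true dip 43°, dip direction 335°

The two traces are lines in the plane: v₁ = (sin 335°·cos 43°, cos 335°·cos 43°, −sin 43°), v₂ = (sin 50°·cos 14°, cos 50°·cos 14°, −sin 14°).
n = v₁ × v₂ = (-0.265, 0.582, 0.685) (taken with n_z > 0).
True dip = arccos(n_z / |n|) = arccos(0.7313) = 43.0°.
Dip direction = atan2(-0.265, 0.582) = 336° (azimuth of n's horizontal projection).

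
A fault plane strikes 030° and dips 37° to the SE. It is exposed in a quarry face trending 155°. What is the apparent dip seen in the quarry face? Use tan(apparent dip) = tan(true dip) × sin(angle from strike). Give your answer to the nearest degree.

32°

Angle between strike (030°) and section (155°): β = 55°.
tan α = tan 37° × sin 55° = 0.7536 × 0.8192 = 0.6173
apparent dip = arctan 0.6173 = 31.69°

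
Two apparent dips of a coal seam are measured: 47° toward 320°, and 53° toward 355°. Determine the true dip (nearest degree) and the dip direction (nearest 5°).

true dip 53°, dip direction 355°

Represent each trace as a vector plunging at its apparent dip toward its trend (east-north-up frame): v₁ = (-0.438, 0.522, -0.731), v₂ = (-0.052, 0.600, -0.799).
n = v₁ × v₂ = (-0.021, 0.312, 0.235) (taken with n_z > 0).
True dip = arccos(n_z / |n|) = arccos(0.6017) = 53.0°.
The horizontal component of n points toward azimuth atan2(n_x, n_y) = 356°, the dip direction.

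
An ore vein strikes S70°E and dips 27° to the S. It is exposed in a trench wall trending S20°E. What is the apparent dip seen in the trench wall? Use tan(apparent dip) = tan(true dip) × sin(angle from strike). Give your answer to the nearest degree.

Angle between strike (S70°E) and section (S20°E): β = 50°.
tan(apparent dip) = tan 27° · sin 50° = 0.3903
apparent dip = arctan 0.3903 = 21.32°

21°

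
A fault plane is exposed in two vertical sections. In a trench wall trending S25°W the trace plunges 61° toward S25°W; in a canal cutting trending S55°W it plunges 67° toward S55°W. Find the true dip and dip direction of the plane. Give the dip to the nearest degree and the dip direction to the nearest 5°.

The two traces are lines in the plane: v₁ = (sin 205°·cos 61°, cos 205°·cos 61°, −sin 61°), v₂ = (sin 235°·cos 67°, cos 235°·cos 67°, −sin 67°).
Cross product v₁ × v₂ gives the pole to the plane: n ∝ (-0.208, -0.091, 0.095).
tan δ = √(n_x²+n_y²)/n_z = 0.228/0.095, so δ = 67.4°.
The horizontal component of n points toward azimuth atan2(n_x, n_y) = 246°, the dip direction.

true dip 67°, dip direction 245°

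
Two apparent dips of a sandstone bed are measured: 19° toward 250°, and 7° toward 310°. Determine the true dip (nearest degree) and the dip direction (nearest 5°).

true dip 19°, dip direction 240°

Each apparent-dip line lies in the plane. As unit vectors (x east, y north, z up), v₁ plunges 19°→250° and v₂ plunges 7°→310°.
The plane normal is n = v₁ × v₂ ∝ (-0.247, -0.139, 0.813).
True dip = arccos(n_z / |n|) = arccos(0.9441) = 19.2°.
The horizontal component of n points toward azimuth atan2(n_x, n_y) = 241°, the dip direction.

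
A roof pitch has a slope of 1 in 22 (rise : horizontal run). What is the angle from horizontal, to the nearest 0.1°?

2.6°

tan θ = 1/22 = 0.0455
θ = arctan(0.0455) = 2.60°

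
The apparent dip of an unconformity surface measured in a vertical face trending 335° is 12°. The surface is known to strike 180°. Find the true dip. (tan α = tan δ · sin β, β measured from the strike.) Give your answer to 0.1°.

β = acute angle between strike 180° and section 335° = 25°.
tan(true dip) = tan 12° / sin 25° = 0.5030
true dip = arctan 0.5030 = 26.70°

26.7°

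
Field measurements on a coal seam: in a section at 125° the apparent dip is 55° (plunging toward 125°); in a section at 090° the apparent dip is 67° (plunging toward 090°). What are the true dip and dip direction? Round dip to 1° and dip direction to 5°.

true dip 68°, dip direction 070°

Each apparent-dip line lies in the plane. As unit vectors (x east, y north, z up), v₁ plunges 55°→125° and v₂ plunges 67°→090°.
n = v₁ × v₂ = (0.303, 0.112, 0.129) (taken with n_z > 0).
tan δ = √(n_x²+n_y²)/n_z = 0.323/0.129, so δ = 68.3°.
Dip direction = atan2(0.303, 0.112) = 70° (azimuth of n's horizontal projection).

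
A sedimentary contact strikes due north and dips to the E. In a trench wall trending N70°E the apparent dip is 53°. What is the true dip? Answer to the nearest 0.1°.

The section is 70° from the strike.
tan(true dip) = tan 53° / sin 70° = 1.4122
true dip = arctan 1.4122 = 54.70°

54.7°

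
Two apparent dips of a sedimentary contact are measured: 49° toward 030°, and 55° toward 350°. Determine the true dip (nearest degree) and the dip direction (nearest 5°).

The two traces are lines in the plane: v₁ = (sin 30°·cos 49°, cos 30°·cos 49°, −sin 49°), v₂ = (sin 350°·cos 55°, cos 350°·cos 55°, −sin 55°).
The plane normal is n = v₁ × v₂ ∝ (-0.039, 0.344, 0.242).
tan δ = √(n_x²+n_y²)/n_z = 0.346/0.242, so δ = 55.1°.
The horizontal component of n points toward azimuth atan2(n_x, n_y) = 354°, the dip direction.

true dip 55°, dip direction 355°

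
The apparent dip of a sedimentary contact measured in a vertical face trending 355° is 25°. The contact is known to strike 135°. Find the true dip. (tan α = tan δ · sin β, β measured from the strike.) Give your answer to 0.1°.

36.0°

β = acute angle between strike 135° and section 355° = 40°.
tan δ = tan α / sin β = tan 25° / sin 40° = 0.4663 / 0.6428 = 0.7254
δ = arctan(0.7254) = 35.96°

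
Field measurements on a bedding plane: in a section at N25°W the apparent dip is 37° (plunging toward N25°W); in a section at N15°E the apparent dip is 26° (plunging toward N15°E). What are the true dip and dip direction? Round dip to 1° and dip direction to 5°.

true dip 37°, dip direction 325°

The two traces are lines in the plane: v₁ = (sin 335°·cos 37°, cos 335°·cos 37°, −sin 37°), v₂ = (sin 15°·cos 26°, cos 15°·cos 26°, −sin 26°).
The plane normal is n = v₁ × v₂ ∝ (-0.205, 0.288, 0.461).
True dip = arccos(n_z / |n|) = arccos(0.7937) = 37.5°.
The horizontal component of n points toward azimuth atan2(n_x, n_y) = 325°, the dip direction.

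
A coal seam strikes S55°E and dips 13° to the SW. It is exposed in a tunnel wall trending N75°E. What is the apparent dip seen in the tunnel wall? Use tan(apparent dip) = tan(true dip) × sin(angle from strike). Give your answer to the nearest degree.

The strike is S55°E and the section trends N75°E; the acute angle between them is β = 50°.
tan(apparent dip) = tan 13° · sin 50° = 0.1769
apparent dip = arctan 0.1769 = 10.03°

10°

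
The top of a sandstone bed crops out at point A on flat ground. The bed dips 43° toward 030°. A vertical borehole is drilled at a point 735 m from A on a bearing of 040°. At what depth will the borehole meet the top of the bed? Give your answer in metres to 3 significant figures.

675 m

The hole lies 10° from the dip direction, so the down-dip offset is 735 × cos 10° = 723.83 m.
Depth = down-dip offset × tan(dip) = 723.83 × tan 43° = 723.83 × 0.9325
Depth = 674.99 m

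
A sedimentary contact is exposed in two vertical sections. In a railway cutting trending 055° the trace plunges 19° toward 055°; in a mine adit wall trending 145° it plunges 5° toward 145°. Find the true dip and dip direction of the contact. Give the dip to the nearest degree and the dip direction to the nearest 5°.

true dip 20°, dip direction 070°

Each apparent-dip line lies in the plane. As unit vectors (x east, y north, z up), v₁ plunges 19°→055° and v₂ plunges 5°→145°.
n = v₁ × v₂ = (0.313, 0.119, 0.942) (taken with n_z > 0).
tan δ = √(n_x²+n_y²)/n_z = 0.335/0.942, so δ = 19.6°.
Dip direction = azimuth of (n_x, n_y) = atan2(0.313, 0.119) = 69°.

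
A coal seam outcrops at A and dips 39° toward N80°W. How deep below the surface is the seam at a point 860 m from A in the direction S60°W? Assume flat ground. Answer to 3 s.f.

533 m

The hole lies 40° from the dip direction, so the down-dip offset is 860 × cos 40° = 658.80 m.
Depth = down-dip offset × tan(dip) = 658.80 × tan 39° = 658.80 × 0.8098
Depth = 533.48 m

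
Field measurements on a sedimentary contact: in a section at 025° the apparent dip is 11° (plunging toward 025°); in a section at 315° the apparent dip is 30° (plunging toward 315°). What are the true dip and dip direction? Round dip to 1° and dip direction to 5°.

The two traces are lines in the plane: v₁ = (sin 25°·cos 11°, cos 25°·cos 11°, −sin 11°), v₂ = (sin 315°·cos 30°, cos 315°·cos 30°, −sin 30°).
The plane normal is n = v₁ × v₂ ∝ (-0.328, 0.324, 0.799).
tan δ = √(n_x²+n_y²)/n_z = 0.461/0.799, so δ = 30.0°.
Dip direction = atan2(-0.328, 0.324) = 315° (azimuth of n's horizontal projection).

true dip 30°, dip direction 315°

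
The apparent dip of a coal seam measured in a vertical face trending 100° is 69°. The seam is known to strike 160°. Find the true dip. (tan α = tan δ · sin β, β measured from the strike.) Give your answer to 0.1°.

β = acute angle between strike 160° and section 100° = 60°.
tan(true dip) = tan 69° / sin 60° = 3.0081
δ = arctan(3.0081) = 71.61°

71.6°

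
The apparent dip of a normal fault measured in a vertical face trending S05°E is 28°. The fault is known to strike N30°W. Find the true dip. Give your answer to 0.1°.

51.5°

The section is 25° from the strike.
tan(true dip) = tan 28° / sin 25° = 1.2581
true dip = arctan 1.2581 = 51.52°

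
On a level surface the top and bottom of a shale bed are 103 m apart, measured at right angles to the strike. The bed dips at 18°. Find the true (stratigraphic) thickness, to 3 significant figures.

31.8 m

True thickness t = w · sin(dip) = 103 × sin 18°
t = 103 × 0.3090 = 31.829 m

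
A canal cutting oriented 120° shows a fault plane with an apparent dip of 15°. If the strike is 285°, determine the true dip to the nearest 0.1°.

46.0°

β = acute angle between strike 285° and section 120° = 15°.
tan δ = tan α / sin β = tan 15° / sin 15° = 0.2679 / 0.2588 = 1.0353
true dip = arctan 1.0353 = 45.99°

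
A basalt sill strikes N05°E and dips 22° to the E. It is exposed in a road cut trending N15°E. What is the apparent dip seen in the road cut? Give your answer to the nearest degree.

Angle between strike (N05°E) and section (N15°E): β = 10°.
tan α = tan 22° × sin 10° = 0.4040 × 0.1736 = 0.0702
apparent dip = arctan 0.0702 = 4.01°

4°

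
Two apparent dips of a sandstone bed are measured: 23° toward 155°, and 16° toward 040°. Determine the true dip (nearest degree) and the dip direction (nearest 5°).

Each apparent-dip line lies in the plane. As unit vectors (x east, y north, z up), v₁ plunges 23°→155° and v₂ plunges 16°→040°.
n = v₁ × v₂ = (0.518, -0.134, 0.802) (taken with n_z > 0).
Dip δ = arctan(|n_h|/n_z) = arctan(0.535/0.802) = 33.7°.
Dip direction = atan2(0.518, -0.134) = 105° (azimuth of n's horizontal projection).

true dip 34°, dip direction 105°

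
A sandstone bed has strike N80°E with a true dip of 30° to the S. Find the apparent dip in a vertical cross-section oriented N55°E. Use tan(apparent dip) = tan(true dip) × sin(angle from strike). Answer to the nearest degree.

Angle between strike (N80°E) and section (N55°E): β = 25°.
tan(apparent dip) = tan 30° · sin 25° = 0.2440
α = arctan(0.2440) = 13.71°

14°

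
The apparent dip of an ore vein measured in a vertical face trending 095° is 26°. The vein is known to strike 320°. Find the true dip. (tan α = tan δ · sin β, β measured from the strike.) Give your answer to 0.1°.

34.6°

β = acute angle between strike 320° and section 095° = 45°.
tan(true dip) = tan 26° / sin 45° = 0.6898
δ = arctan(0.6898) = 34.60°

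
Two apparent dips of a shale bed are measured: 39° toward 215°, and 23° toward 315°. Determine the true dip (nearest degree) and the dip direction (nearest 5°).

true dip 45°, dip direction 250°

Each apparent-dip line lies in the plane. As unit vectors (x east, y north, z up), v₁ plunges 39°→215° and v₂ plunges 23°→315°.
Cross product v₁ × v₂ gives the pole to the plane: n ∝ (-0.658, -0.235, 0.704).
True dip = arccos(n_z / |n|) = arccos(0.7098) = 44.8°.
Dip direction = atan2(-0.658, -0.235) = 250° (azimuth of n's horizontal projection).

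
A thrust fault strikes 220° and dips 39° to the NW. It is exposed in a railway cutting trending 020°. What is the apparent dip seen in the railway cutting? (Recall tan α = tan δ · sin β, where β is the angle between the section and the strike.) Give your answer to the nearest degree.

15°

The strike is 220° and the section trends 020°; the acute angle between them is β = 20°.
tan α = tan 39° × sin 20° = 0.8098 × 0.3420 = 0.2770
α = arctan(0.2770) = 15.48°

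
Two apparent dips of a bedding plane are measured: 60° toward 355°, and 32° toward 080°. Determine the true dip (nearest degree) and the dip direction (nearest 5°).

The two traces are lines in the plane: v₁ = (sin 355°·cos 60°, cos 355°·cos 60°, −sin 60°), v₂ = (sin 80°·cos 32°, cos 80°·cos 32°, −sin 32°).
n = v₁ × v₂ = (0.136, 0.746, 0.422) (taken with n_z > 0).
True dip = arccos(n_z / |n|) = arccos(0.4864) = 60.9°.
Dip direction = atan2(0.136, 0.746) = 10° (azimuth of n's horizontal projection).

true dip 61°, dip direction 010°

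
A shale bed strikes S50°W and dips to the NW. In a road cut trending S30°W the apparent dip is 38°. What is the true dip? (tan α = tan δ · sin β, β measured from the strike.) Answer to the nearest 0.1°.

The section is 20° from the strike.
tan δ = tan α / sin β = tan 38° / sin 20° = 0.7813 / 0.3420 = 2.2843
δ = arctan(2.2843) = 66.36°

66.4°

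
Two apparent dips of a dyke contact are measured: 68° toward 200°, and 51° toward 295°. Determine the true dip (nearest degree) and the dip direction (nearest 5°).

true dip 71°, dip direction 230°

The two traces are lines in the plane: v₁ = (sin 200°·cos 68°, cos 200°·cos 68°, −sin 68°), v₂ = (sin 295°·cos 51°, cos 295°·cos 51°, −sin 51°).
The plane normal is n = v₁ × v₂ ∝ (-0.520, -0.429, 0.235).
Dip δ = arctan(|n_h|/n_z) = arctan(0.674/0.235) = 70.8°.
Dip direction = azimuth of (n_x, n_y) = atan2(-0.520, -0.429) = 230°.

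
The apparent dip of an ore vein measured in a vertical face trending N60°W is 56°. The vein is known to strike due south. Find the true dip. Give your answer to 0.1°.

59.7°

The section is 60° from the strike.
tan δ = tan α / sin β = tan 56° / sin 60° = 1.4826 / 0.8660 = 1.7119
true dip = arctan 1.7119 = 59.71°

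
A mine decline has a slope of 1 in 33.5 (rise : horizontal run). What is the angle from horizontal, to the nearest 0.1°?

1.7°

tan θ = 1/33.5 = 0.0299
θ = arctan(0.0299) = 1.71°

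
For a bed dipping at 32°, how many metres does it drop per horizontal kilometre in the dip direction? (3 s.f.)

625 m

drop per km = 1000 × tan 32° = 1000 × 0.6249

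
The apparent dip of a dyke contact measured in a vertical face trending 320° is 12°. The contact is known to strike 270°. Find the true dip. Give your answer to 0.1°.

The section is 50° from the strike.
tan δ = tan α / sin β = tan 12° / sin 50° = 0.2126 / 0.7660 = 0.2775
true dip = arctan 0.2775 = 15.51°

15.5°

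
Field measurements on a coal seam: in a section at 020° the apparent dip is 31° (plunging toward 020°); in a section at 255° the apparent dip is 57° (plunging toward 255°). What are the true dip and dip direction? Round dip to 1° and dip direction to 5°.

Each apparent-dip line lies in the plane. As unit vectors (x east, y north, z up), v₁ plunges 31°→020° and v₂ plunges 57°→255°.
The plane normal is n = v₁ × v₂ ∝ (-0.748, 0.517, 0.382).
tan δ = √(n_x²+n_y²)/n_z = 0.909/0.382, so δ = 67.2°.
The horizontal component of n points toward azimuth atan2(n_x, n_y) = 305°, the dip direction.

true dip 67°, dip direction 305°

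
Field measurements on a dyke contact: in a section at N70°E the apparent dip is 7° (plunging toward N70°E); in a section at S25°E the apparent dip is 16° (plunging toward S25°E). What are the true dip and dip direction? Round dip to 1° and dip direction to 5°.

Each apparent-dip line lies in the plane. As unit vectors (x east, y north, z up), v₁ plunges 7°→N70°E and v₂ plunges 16°→S25°E.
The plane normal is n = v₁ × v₂ ∝ (0.200, -0.208, 0.950).
True dip = arccos(n_z / |n|) = arccos(0.9570) = 16.9°.
The horizontal component of n points toward azimuth atan2(n_x, n_y) = 136°, the dip direction.

true dip 17°, dip direction 135°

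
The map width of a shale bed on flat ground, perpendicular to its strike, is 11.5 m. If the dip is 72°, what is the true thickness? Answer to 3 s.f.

True thickness t = w · sin(dip) = 11.5 × sin 72°
t = 11.5 × 0.9511 = 10.937 m

10.9 m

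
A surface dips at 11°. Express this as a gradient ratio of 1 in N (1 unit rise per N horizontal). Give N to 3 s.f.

1 : N means tan θ = 1/N, so N = 1/tan 11° = 1/0.1944

1 in 5.14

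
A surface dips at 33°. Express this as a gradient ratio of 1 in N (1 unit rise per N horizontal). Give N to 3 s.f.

1 in 1.54

1 : N means tan θ = 1/N, so N = 1/tan 33° = 1/0.6494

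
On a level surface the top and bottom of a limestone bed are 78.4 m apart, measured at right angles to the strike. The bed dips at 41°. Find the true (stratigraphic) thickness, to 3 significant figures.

51.4 m

True thickness t = w · sin(dip) = 78.4 × sin 41°
t = 78.4 × 0.6561 = 51.435 m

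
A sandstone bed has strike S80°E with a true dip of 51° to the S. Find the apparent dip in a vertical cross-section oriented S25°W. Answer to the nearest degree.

50°

Angle between strike (S80°E) and section (S25°W): β = 75°.
tan(apparent dip) = tan 51° · sin 75° = 1.1928
α = arctan(1.1928) = 50.03°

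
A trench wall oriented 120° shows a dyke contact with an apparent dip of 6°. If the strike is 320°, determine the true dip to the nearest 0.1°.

β = acute angle between strike 320° and section 120° = 20°.
tan δ = tan α / sin β = tan 6° / sin 20° = 0.1051 / 0.3420 = 0.3073
δ = arctan(0.3073) = 17.08°

17.1°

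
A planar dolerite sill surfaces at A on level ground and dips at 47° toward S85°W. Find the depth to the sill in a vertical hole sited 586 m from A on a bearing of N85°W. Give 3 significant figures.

619 m

The hole lies 10° from the dip direction, so the down-dip offset is 586 × cos 10° = 577.10 m.
Depth = down-dip offset × tan(dip) = 577.10 × tan 47° = 577.10 × 1.0724
Depth = 618.86 m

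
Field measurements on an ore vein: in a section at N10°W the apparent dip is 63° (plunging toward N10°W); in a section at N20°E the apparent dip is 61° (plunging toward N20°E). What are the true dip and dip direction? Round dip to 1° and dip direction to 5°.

true dip 63°, dip direction 355°

Represent each trace as a vector plunging at its apparent dip toward its trend (east-north-up frame): v₁ = (-0.079, 0.447, -0.891), v₂ = (0.166, 0.456, -0.875).
Cross product v₁ × v₂ gives the pole to the plane: n ∝ (-0.015, 0.217, 0.110).
True dip = arccos(n_z / |n|) = arccos(0.4520) = 63.1°.
Dip direction = atan2(-0.015, 0.217) = 356° (azimuth of n's horizontal projection).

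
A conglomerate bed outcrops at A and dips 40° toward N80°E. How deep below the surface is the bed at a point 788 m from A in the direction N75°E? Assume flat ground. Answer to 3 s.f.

659 m

The hole lies 5° from the dip direction, so the down-dip offset is 788 × cos 5° = 785.00 m.
Depth = down-dip offset × tan(dip) = 785.00 × tan 40° = 785.00 × 0.8391
Depth = 658.69 m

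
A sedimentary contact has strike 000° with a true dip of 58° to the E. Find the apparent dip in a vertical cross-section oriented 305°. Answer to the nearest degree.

Angle between strike (000°) and section (305°): β = 55°.
tan(apparent dip) = tan 58° · sin 55° = 1.3109
α = arctan(1.3109) = 52.66°

53°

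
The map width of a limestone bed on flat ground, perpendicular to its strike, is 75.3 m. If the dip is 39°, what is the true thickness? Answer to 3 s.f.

47.4 m

True thickness t = w · sin(dip) = 75.3 × sin 39°
t = 75.3 × 0.6293 = 47.388 m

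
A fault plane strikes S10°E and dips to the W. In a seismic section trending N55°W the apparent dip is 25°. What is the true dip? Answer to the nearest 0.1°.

33.4°

The section is 45° from the strike.
tan(true dip) = tan 25° / sin 45° = 0.6595
δ = arctan(0.6595) = 33.40°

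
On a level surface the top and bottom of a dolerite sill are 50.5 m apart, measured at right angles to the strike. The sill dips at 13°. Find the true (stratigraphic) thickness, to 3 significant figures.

11.4 m

True thickness t = w · sin(dip) = 50.5 × sin 13°
t = 50.5 × 0.2250 = 11.360 m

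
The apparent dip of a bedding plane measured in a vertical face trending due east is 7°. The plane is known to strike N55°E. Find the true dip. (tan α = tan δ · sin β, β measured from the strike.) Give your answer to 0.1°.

The section is 35° from the strike.
tan δ = tan α / sin β = tan 7° / sin 35° = 0.1228 / 0.5736 = 0.2141
δ = arctan(0.2141) = 12.08°

12.1°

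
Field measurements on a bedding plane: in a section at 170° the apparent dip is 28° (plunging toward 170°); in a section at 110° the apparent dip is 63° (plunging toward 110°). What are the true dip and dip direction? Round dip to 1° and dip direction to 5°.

true dip 64°, dip direction 095°

The two traces are lines in the plane: v₁ = (sin 170°·cos 28°, cos 170°·cos 28°, −sin 28°), v₂ = (sin 110°·cos 63°, cos 110°·cos 63°, −sin 63°).
The plane normal is n = v₁ × v₂ ∝ (0.702, -0.064, 0.347).
True dip = arccos(n_z / |n|) = arccos(0.4419) = 63.8°.
The horizontal component of n points toward azimuth atan2(n_x, n_y) = 95°, the dip direction.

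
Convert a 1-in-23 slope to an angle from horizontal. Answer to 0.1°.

tan θ = 1/23 = 0.0435
θ = arctan(0.0435) = 2.49°

2.5°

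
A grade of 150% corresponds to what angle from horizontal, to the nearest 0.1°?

56.3°

tan θ = 150/100 = 1.5000
θ = arctan(1.5000) = 56.31°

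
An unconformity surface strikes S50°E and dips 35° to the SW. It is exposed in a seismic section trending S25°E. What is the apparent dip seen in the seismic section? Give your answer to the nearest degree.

The section lies 25° from the strike.
tan(apparent dip) = tan 35° · sin 25° = 0.2959
α = arctan(0.2959) = 16.48°

16°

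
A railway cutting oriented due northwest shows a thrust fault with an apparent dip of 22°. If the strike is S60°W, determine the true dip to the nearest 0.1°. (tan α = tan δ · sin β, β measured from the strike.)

22.7°

The section is 75° from the strike.
tan(true dip) = tan 22° / sin 75° = 0.4183
true dip = arctan 0.4183 = 22.70°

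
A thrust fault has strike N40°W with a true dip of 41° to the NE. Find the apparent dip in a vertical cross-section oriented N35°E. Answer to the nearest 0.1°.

40.0°

The strike is N40°W and the section trends N35°E; the acute angle between them is β = 75°.
tan α = tan 41° × sin 75° = 0.8693 × 0.9659 = 0.8397
apparent dip = arctan 0.8397 = 40.02°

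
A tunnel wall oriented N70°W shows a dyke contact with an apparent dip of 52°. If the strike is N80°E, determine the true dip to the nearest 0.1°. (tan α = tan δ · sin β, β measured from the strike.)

68.7°

The section is 30° from the strike.
tan δ = tan α / sin β = tan 52° / sin 30° = 1.2799 / 0.5000 = 2.5599
true dip = arctan 2.5599 = 68.66°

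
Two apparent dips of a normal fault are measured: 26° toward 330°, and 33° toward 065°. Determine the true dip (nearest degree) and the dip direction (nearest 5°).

Each apparent-dip line lies in the plane. As unit vectors (x east, y north, z up), v₁ plunges 26°→330° and v₂ plunges 33°→065°.
n = v₁ × v₂ = (0.269, 0.578, 0.751) (taken with n_z > 0).
Dip δ = arctan(|n_h|/n_z) = arctan(0.637/0.751) = 40.3°.
Dip direction = azimuth of (n_x, n_y) = atan2(0.269, 0.578) = 25°.

true dip 40°, dip direction 025°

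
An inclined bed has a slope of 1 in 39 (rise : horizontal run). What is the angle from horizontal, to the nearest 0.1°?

1.5°

tan θ = 1/39 = 0.0256
θ = arctan(0.0256) = 1.47°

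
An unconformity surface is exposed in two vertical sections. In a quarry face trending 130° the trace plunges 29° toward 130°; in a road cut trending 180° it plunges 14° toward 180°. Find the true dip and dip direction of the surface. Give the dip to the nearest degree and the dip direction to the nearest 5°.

true dip 30°, dip direction 115°

The two traces are lines in the plane: v₁ = (sin 130°·cos 29°, cos 130°·cos 29°, −sin 29°), v₂ = (sin 180°·cos 14°, cos 180°·cos 14°, −sin 14°).
Cross product v₁ × v₂ gives the pole to the plane: n ∝ (0.334, -0.162, 0.650).
Dip δ = arctan(|n_h|/n_z) = arctan(0.372/0.650) = 29.8°.
Dip direction = atan2(0.334, -0.162) = 116° (azimuth of n's horizontal projection).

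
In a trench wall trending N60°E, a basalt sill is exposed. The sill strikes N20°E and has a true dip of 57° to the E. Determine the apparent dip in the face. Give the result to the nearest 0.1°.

The strike is N20°E and the section trends N60°E; the acute angle between them is β = 40°.
tan(apparent dip) = tan 57° · sin 40° = 0.9898
apparent dip = arctan 0.9898 = 44.71°

44.7°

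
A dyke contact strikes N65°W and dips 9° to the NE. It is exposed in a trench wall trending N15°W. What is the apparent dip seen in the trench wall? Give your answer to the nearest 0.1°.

Angle between strike (N65°W) and section (N15°W): β = 50°.
tan(apparent dip) = tan 9° · sin 50° = 0.1213
α = arctan(0.1213) = 6.92°

6.9°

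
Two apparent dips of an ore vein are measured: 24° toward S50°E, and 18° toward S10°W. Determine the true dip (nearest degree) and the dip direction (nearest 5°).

true dip 25°, dip direction 145°

The two traces are lines in the plane: v₁ = (sin 130°·cos 24°, cos 130°·cos 24°, −sin 24°), v₂ = (sin 190°·cos 18°, cos 190°·cos 18°, −sin 18°).
Cross product v₁ × v₂ gives the pole to the plane: n ∝ (0.199, -0.283, 0.752).
True dip = arccos(n_z / |n|) = arccos(0.9083) = 24.7°.
Dip direction = atan2(0.199, -0.283) = 145° (azimuth of n's horizontal projection).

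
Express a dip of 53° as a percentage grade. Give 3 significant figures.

133%

grade % = 100 × tan 53° = 100 × 1.3270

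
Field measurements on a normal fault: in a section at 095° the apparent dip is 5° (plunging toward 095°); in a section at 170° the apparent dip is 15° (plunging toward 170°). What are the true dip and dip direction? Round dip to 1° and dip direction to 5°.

true dip 15°, dip direction 165°

The two traces are lines in the plane: v₁ = (sin 95°·cos 5°, cos 95°·cos 5°, −sin 5°), v₂ = (sin 170°·cos 15°, cos 170°·cos 15°, −sin 15°).
Cross product v₁ × v₂ gives the pole to the plane: n ∝ (0.060, -0.242, 0.929).
tan δ = √(n_x²+n_y²)/n_z = 0.250/0.929, so δ = 15.0°.
The horizontal component of n points toward azimuth atan2(n_x, n_y) = 166°, the dip direction.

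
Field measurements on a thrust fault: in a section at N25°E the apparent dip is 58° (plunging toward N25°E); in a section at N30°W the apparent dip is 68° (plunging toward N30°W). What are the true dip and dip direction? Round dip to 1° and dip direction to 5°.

true dip 68°, dip direction 335°

The two traces are lines in the plane: v₁ = (sin 25°·cos 58°, cos 25°·cos 58°, −sin 58°), v₂ = (sin 330°·cos 68°, cos 330°·cos 68°, −sin 68°).
The plane normal is n = v₁ × v₂ ∝ (-0.170, 0.366, 0.163).
tan δ = √(n_x²+n_y²)/n_z = 0.404/0.163, so δ = 68.1°.
The horizontal component of n points toward azimuth atan2(n_x, n_y) = 335°, the dip direction.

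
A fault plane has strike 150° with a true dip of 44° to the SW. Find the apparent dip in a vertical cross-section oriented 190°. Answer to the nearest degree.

32°

The strike is 150° and the section trends 190°; the acute angle between them is β = 40°.
tan(apparent dip) = tan 44° · sin 40° = 0.6207
apparent dip = arctan 0.6207 = 31.83°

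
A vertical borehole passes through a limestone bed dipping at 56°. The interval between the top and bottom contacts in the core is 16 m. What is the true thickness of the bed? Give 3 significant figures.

8.95 m

True thickness t = h · cos(dip) = 16 × cos 56°
t = 16 × 0.5592 = 8.947 m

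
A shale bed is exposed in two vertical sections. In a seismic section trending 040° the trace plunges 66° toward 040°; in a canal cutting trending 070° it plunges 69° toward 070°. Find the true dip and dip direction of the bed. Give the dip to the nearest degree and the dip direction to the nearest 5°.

The two traces are lines in the plane: v₁ = (sin 40°·cos 66°, cos 40°·cos 66°, −sin 66°), v₂ = (sin 70°·cos 69°, cos 70°·cos 69°, −sin 69°).
The plane normal is n = v₁ × v₂ ∝ (0.179, 0.064, 0.073).
Dip δ = arctan(|n_h|/n_z) = arctan(0.190/0.073) = 69.0°.
Dip direction = atan2(0.179, 0.064) = 70° (azimuth of n's horizontal projection).

true dip 69°, dip direction 070°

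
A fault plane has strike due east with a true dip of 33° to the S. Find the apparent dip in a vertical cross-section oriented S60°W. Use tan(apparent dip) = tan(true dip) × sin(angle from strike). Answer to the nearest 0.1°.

18.0°

Angle between strike (due east) and section (S60°W): β = 30°.
tan(apparent dip) = tan 33° · sin 30° = 0.3247
apparent dip = arctan 0.3247 = 17.99°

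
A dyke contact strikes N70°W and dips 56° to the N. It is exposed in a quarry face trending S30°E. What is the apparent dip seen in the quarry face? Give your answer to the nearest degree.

44°

The section lies 40° from the strike.
tan(apparent dip) = tan 56° · sin 40° = 0.9530
α = arctan(0.9530) = 43.62°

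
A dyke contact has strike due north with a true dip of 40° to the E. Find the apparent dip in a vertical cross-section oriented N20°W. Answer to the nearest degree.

Angle between strike (due north) and section (N20°W): β = 20°.
tan α = tan 40° × sin 20° = 0.8391 × 0.3420 = 0.2870
apparent dip = arctan 0.2870 = 16.01°

16°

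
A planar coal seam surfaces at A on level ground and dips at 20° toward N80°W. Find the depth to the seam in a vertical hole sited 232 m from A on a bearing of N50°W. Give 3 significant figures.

The hole lies 30° from the dip direction, so the down-dip offset is 232 × cos 30° = 200.92 m.
Depth = down-dip offset × tan(dip) = 200.92 × tan 20° = 200.92 × 0.3640
Depth = 73.13 m

73.1 m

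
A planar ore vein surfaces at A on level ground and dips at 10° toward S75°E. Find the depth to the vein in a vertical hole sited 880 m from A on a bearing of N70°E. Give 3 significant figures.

The hole lies 35° from the dip direction, so the down-dip offset is 880 × cos 35° = 720.85 m.
Depth = down-dip offset × tan(dip) = 720.85 × tan 10° = 720.85 × 0.1763
Depth = 127.11 m

127 m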